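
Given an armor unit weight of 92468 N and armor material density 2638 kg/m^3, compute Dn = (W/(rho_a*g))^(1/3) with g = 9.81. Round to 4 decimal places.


V = W / (rho_a * g)
V = 92468 / (2638 * 9.81)
V = 92468 / 25878.78
V = 3.573121 m^3
Dn = V^(1/3) = 3.573121^(1/3)
Dn = 1.5288 m

1.5288


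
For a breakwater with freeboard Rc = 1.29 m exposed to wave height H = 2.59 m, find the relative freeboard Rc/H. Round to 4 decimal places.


Relative freeboard = Rc / H
= 1.29 / 2.59
= 0.4981

0.4981


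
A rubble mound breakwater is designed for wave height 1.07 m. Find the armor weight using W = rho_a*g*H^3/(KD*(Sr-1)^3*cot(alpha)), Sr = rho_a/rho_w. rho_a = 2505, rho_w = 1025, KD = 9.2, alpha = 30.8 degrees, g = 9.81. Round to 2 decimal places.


Sr = rho_a / rho_w = 2505 / 1025 = 2.443902
(Sr - 1) = 1.443902
(Sr - 1)^3 = 3.010326
cot(30.8) = 1 / tan(30.8) = 1 / 0.596120 = 1.677516
Numerator = 2505 * 9.81 * 1.07^3 = 30104.2679
Denominator = 9.2 * 3.010326 * 1.677516 = 46.458796
W = 30104.2679 / 46.458796
W = 647.98 N

647.98


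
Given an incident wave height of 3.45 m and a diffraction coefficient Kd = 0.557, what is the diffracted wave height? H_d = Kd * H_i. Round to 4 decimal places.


H_d = Kd * H_i
H_d = 0.557 * 3.45
H_d = 1.9217 m

1.9217


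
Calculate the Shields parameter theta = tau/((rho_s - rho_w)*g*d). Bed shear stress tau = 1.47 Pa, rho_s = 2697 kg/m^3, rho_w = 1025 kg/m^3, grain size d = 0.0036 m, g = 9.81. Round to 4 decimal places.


theta = tau / ((rho_s - rho_w) * g * d)
rho_s - rho_w = 2697 - 1025 = 1672
Denominator = 1672 * 9.81 * 0.0036 = 59.048352
theta = 1.47 / 59.048352
theta = 0.0249

0.0249


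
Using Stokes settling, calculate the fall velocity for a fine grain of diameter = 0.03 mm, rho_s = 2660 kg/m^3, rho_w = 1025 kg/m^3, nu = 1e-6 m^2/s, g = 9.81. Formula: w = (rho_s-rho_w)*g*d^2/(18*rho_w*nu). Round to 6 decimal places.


w = (rho_s - rho_w) * g * d^2 / (18 * rho_w * nu)
d = 0.03 mm = 0.000030 m
rho_s - rho_w = 2660 - 1025 = 1635
Numerator = 1635 * 9.81 * (0.000030)^2 = 0.000014435415
Denominator = 18 * 1025 * 1e-6 = 0.018450
w = 0.000782 m/s

0.000782


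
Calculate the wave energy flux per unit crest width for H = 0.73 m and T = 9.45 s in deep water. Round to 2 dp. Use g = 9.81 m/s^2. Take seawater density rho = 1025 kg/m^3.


P = rho * g^2 * H^2 * T / (32 * pi)
P = 1025 * 9.81^2 * 0.73^2 * 9.45 / (32 * pi)
P = 1025 * 96.2361 * 0.5329 * 9.45 / 100.53096
P = 4941.28 W/m

4941.28


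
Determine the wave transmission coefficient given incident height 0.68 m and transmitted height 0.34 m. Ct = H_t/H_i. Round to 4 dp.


Ct = H_t / H_i
Ct = 0.34 / 0.68
Ct = 0.5000

0.5000


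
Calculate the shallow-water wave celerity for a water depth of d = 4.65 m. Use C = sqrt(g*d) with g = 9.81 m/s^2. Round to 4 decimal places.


Using the shallow-water approximation:
C = sqrt(g * d) = sqrt(9.81 * 4.65)
C = sqrt(45.6165)
C = 6.7540 m/s

6.7540


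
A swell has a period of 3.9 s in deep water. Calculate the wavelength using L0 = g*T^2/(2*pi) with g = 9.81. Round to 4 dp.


L0 = g * T^2 / (2 * pi)
L0 = 9.81 * 3.9^2 / (2 * pi)
L0 = 9.81 * 15.2100 / 6.28319
L0 = 149.2101 / 6.28319
L0 = 23.7475 m

23.7475


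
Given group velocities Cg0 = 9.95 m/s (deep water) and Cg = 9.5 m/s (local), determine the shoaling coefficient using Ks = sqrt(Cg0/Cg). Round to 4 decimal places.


Ks = sqrt(Cg0 / Cg)
Ks = sqrt(9.95 / 9.5)
Ks = sqrt(1.0474)
Ks = 1.0234

1.0234


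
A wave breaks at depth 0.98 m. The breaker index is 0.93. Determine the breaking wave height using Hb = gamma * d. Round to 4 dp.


Hb = gamma * d
Hb = 0.93 * 0.98
Hb = 0.9114 m

0.9114


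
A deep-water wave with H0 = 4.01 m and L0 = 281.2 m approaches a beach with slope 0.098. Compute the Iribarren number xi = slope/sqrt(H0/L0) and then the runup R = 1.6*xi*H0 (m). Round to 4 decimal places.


xi = slope / sqrt(H0/L0)
H0/L0 = 4.01/281.2 = 0.014260
sqrt(0.014260) = 0.119417
xi = 0.098 / 0.119417 = 0.820657
R = 1.6 * xi * H0 = 1.6 * 0.820657 * 4.01
R = 5.2653 m

5.2653


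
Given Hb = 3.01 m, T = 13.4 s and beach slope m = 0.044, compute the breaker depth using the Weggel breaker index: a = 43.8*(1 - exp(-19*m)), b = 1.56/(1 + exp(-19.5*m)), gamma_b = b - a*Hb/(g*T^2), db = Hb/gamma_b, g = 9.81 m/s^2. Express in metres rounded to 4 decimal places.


a = 43.8 * (1 - exp(-19 * m))
exp(-19 * 0.044) = exp(-0.8360) = 0.433441
a = 43.8 * (1 - 0.433441) = 24.815292
b = 1.56 / (1 + exp(-19.5 * m))
exp(-19.5 * 0.044) = exp(-0.8580) = 0.424009
b = 1.56 / (1 + 0.424009) = 1.095498
Hb / (g * T^2) = 3.01 / (9.81 * 13.4^2) = 3.01 / 1761.4836 = 0.00170879
gamma_b = b - a * Hb/(g*T^2) = 1.095498 - 24.815292 * 0.00170879 = 1.053094
db = Hb / gamma_b = 3.01 / 1.053094
db = 2.8582 m

2.8582


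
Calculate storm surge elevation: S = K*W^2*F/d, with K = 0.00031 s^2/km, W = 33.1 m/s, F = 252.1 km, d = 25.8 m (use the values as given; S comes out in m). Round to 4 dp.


S = K * W^2 * F / d
W^2 = 33.1^2 = 1095.61
S = 0.00031 * 1095.61 * 252.1 / 25.8
Numerator = 0.00031 * 1095.61 * 252.1 = 85.623017
S = 85.623017 / 25.8 = 3.3187 m

3.3187


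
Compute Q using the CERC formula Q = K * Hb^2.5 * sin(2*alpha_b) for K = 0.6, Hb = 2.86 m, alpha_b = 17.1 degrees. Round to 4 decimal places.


Q = K * Hb^2.5 * sin(2 * alpha_b)
Hb^2.5 = 2.86^2.5 = 13.832959
sin(2 * 17.1) = sin(34.2) = 0.562083
Q = 0.6 * 13.832959 * 0.562083
Q = 4.6652 m^3/s

4.6652


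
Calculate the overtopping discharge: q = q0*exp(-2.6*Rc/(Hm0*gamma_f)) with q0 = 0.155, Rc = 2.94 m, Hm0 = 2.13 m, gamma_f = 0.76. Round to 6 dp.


q = q0 * exp(-2.6 * Rc / (Hm0 * gamma_f))
Exponent = -2.6 * 2.94 / (2.13 * 0.76)
= -2.6 * 2.94 / 1.6188
= -4.722016
exp(-4.722016) = 0.008897
q = 0.155 * 0.008897
q = 0.001379 m^3/s/m

0.001379


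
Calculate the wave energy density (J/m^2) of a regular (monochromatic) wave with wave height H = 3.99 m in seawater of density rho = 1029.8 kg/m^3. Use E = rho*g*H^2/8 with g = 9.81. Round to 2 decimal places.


E = (1/8) * rho * g * H^2
E = (1/8) * 1029.8 * 9.81 * 3.99^2
E = 0.125 * 1029.8 * 9.81 * 15.9201
E = 20103.78 J/m^2

20103.78


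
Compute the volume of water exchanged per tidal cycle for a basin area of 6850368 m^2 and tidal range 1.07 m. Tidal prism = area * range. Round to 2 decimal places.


Tidal prism = Area * Tidal range
P = 6850368 * 1.07
P = 7329893.76 m^3

7329893.76


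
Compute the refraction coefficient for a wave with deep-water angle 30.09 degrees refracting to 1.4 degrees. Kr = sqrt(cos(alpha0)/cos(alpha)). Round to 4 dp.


Kr = sqrt(cos(alpha0) / cos(alpha))
cos(30.09) = 0.865239
cos(1.4) = 0.999701
Kr = sqrt(0.865239 / 0.999701)
Kr = sqrt(0.865497)
Kr = 0.9303

0.9303


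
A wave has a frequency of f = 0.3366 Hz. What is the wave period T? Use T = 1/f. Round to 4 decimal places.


T = 1 / f
T = 1 / 0.3366
T = 2.9709 s

2.9709


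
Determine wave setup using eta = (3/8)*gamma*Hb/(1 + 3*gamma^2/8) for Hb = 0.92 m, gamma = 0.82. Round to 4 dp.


eta = (3/8) * gamma * Hb / (1 + 3*gamma^2/8)
Numerator = (3/8) * 0.82 * 0.92 = 0.282900
Denominator = 1 + 3*0.82^2/8 = 1 + 0.252150 = 1.252150
eta = 0.282900 / 1.252150
eta = 0.2259 m

0.2259


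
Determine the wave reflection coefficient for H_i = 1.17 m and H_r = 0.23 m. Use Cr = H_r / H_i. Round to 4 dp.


Cr = H_r / H_i
Cr = 0.23 / 1.17
Cr = 0.1966

0.1966


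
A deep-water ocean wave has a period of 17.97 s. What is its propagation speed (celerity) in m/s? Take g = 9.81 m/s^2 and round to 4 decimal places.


We use the deep-water celerity formula:
C = g * T / (2 * pi)
C = 9.81 * 17.97 / (2 * 3.14159...)
C = 176.285700 / 6.283185
C = 28.0567 m/s

28.0567


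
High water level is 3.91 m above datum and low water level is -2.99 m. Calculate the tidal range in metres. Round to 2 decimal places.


Tidal range = High water - Low water
Tidal range = 3.91 - (-2.99)
Tidal range = 6.90 m

6.90


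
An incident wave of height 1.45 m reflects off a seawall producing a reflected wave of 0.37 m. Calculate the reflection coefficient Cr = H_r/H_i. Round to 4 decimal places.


Cr = H_r / H_i
Cr = 0.37 / 1.45
Cr = 0.2552

0.2552


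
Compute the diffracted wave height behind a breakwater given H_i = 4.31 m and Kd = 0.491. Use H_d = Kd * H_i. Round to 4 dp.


H_d = Kd * H_i
H_d = 0.491 * 4.31
H_d = 2.1162 m

2.1162


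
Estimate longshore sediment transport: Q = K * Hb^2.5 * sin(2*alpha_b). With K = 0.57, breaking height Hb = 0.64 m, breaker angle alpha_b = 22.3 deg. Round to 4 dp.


Q = K * Hb^2.5 * sin(2 * alpha_b)
Hb^2.5 = 0.64^2.5 = 0.327680
sin(2 * 22.3) = sin(44.6) = 0.702153
Q = 0.57 * 0.327680 * 0.702153
Q = 0.1311 m^3/s

0.1311


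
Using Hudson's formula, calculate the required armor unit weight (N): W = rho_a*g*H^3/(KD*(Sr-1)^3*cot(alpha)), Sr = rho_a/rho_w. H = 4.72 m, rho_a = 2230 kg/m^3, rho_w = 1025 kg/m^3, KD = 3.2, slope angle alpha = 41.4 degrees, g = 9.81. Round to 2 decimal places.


Sr = rho_a / rho_w = 2230 / 1025 = 2.175610
(Sr - 1) = 1.175610
(Sr - 1)^3 = 1.624761
cot(41.4) = 1 / tan(41.4) = 1 / 0.881619 = 1.134277
Numerator = 2230 * 9.81 * 4.72^3 = 2300381.5003
Denominator = 3.2 * 1.624761 * 1.134277 = 5.897376
W = 2300381.5003 / 5.897376
W = 390068.68 N

390068.68


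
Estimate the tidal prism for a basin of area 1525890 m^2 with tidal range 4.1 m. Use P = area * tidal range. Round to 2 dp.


Tidal prism = Area * Tidal range
P = 1525890 * 4.1
P = 6256149.00 m^3

6256149.00


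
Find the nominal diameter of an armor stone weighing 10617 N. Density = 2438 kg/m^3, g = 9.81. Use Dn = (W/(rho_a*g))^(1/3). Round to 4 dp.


V = W / (rho_a * g)
V = 10617 / (2438 * 9.81)
V = 10617 / 23916.78
V = 0.443914 m^3
Dn = V^(1/3) = 0.443914^(1/3)
Dn = 0.7628 m

0.7628


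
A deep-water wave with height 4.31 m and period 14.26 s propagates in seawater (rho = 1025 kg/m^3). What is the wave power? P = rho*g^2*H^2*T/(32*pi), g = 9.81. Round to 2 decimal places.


P = rho * g^2 * H^2 * T / (32 * pi)
P = 1025 * 9.81^2 * 4.31^2 * 14.26 / (32 * pi)
P = 1025 * 96.2361 * 18.5761 * 14.26 / 100.53096
P = 259917.84 W/m

259917.84


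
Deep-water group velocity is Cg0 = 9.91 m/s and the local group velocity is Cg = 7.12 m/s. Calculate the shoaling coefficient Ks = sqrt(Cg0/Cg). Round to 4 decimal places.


Ks = sqrt(Cg0 / Cg)
Ks = sqrt(9.91 / 7.12)
Ks = sqrt(1.3919)
Ks = 1.1798

1.1798


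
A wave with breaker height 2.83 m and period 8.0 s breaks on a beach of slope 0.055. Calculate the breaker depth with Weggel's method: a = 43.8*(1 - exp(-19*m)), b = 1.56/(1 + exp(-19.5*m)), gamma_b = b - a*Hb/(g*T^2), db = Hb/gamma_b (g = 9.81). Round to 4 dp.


a = 43.8 * (1 - exp(-19 * m))
exp(-19 * 0.055) = exp(-1.0450) = 0.351692
a = 43.8 * (1 - 0.351692) = 28.395898
b = 1.56 / (1 + exp(-19.5 * m))
exp(-19.5 * 0.055) = exp(-1.0725) = 0.342152
b = 1.56 / (1 + 0.342152) = 1.162312
Hb / (g * T^2) = 2.83 / (9.81 * 8.0^2) = 2.83 / 627.8400 = 0.00450752
gamma_b = b - a * Hb/(g*T^2) = 1.162312 - 28.395898 * 0.00450752 = 1.034317
db = Hb / gamma_b = 2.83 / 1.034317
db = 2.7361 m

2.7361


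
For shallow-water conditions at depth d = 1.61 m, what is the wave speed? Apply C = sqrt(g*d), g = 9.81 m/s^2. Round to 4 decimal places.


Using the shallow-water approximation:
C = sqrt(g * d) = sqrt(9.81 * 1.61)
C = sqrt(15.7941)
C = 3.9742 m/s

3.9742


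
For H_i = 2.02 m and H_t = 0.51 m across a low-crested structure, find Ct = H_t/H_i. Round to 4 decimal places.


Ct = H_t / H_i
Ct = 0.51 / 2.02
Ct = 0.2525

0.2525


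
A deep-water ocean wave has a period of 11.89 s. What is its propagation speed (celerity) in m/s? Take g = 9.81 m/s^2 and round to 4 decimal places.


We use the deep-water celerity formula:
C = g * T / (2 * pi)
C = 9.81 * 11.89 / (2 * 3.14159...)
C = 116.640900 / 6.283185
C = 18.5640 m/s

18.5640


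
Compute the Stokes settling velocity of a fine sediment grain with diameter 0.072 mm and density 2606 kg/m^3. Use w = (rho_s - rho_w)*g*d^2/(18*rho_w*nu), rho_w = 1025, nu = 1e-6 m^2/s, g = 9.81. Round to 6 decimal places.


w = (rho_s - rho_w) * g * d^2 / (18 * rho_w * nu)
d = 0.072 mm = 0.000072 m
rho_s - rho_w = 2606 - 1025 = 1581
Numerator = 1581 * 9.81 * (0.000072)^2 = 0.000080401818
Denominator = 18 * 1025 * 1e-6 = 0.018450
w = 0.004358 m/s

0.004358


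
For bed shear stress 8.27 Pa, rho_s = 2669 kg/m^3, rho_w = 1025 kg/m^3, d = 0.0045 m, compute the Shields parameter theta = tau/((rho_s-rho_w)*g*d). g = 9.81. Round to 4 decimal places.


theta = tau / ((rho_s - rho_w) * g * d)
rho_s - rho_w = 2669 - 1025 = 1644
Denominator = 1644 * 9.81 * 0.0045 = 72.574380
theta = 8.27 / 72.574380
theta = 0.1140

0.1140


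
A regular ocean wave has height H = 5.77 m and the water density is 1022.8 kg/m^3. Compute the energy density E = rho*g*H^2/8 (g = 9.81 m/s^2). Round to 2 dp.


E = (1/8) * rho * g * H^2
E = (1/8) * 1022.8 * 9.81 * 5.77^2
E = 0.125 * 1022.8 * 9.81 * 33.2929
E = 41756.24 J/m^2

41756.24


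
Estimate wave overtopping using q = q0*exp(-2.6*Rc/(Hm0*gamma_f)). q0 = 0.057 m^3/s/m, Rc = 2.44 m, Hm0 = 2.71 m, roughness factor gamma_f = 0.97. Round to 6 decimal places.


q = q0 * exp(-2.6 * Rc / (Hm0 * gamma_f))
Exponent = -2.6 * 2.44 / (2.71 * 0.97)
= -2.6 * 2.44 / 2.6287
= -2.413360
exp(-2.413360) = 0.089514
q = 0.057 * 0.089514
q = 0.005102 m^3/s/m

0.005102


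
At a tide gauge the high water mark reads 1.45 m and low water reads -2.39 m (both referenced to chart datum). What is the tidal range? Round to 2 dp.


Tidal range = High water - Low water
Tidal range = 1.45 - (-2.39)
Tidal range = 3.84 m

3.84


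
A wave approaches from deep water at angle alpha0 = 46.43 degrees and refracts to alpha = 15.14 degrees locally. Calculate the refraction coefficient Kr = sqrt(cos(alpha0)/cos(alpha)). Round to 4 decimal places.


Kr = sqrt(cos(alpha0) / cos(alpha))
cos(46.43) = 0.689240
cos(15.14) = 0.965291
Kr = sqrt(0.689240 / 0.965291)
Kr = sqrt(0.714024)
Kr = 0.8450

0.8450


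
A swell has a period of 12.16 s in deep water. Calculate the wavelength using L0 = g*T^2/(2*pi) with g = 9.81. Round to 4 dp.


L0 = g * T^2 / (2 * pi)
L0 = 9.81 * 12.16^2 / (2 * pi)
L0 = 9.81 * 147.8656 / 6.28319
L0 = 1450.5615 / 6.28319
L0 = 230.8640 m

230.8640


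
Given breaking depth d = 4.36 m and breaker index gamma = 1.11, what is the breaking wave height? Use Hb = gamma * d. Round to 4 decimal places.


Hb = gamma * d
Hb = 1.11 * 4.36
Hb = 4.8396 m

4.8396


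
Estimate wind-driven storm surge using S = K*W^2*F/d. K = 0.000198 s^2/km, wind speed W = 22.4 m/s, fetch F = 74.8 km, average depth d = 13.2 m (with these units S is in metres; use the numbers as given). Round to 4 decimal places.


S = K * W^2 * F / d
W^2 = 22.4^2 = 501.76
S = 0.000198 * 501.76 * 74.8 / 13.2
Numerator = 0.000198 * 501.76 * 74.8 = 7.431266
S = 7.431266 / 13.2 = 0.5630 m

0.5630


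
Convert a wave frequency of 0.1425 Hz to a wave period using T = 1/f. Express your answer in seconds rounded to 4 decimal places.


T = 1 / f
T = 1 / 0.1425
T = 7.0175 s

7.0175


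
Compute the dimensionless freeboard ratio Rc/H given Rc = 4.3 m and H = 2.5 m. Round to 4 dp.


Relative freeboard = Rc / H
= 4.3 / 2.5
= 1.7200

1.7200


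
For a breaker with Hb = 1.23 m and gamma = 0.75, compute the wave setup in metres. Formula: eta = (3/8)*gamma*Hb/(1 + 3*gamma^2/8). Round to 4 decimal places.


eta = (3/8) * gamma * Hb / (1 + 3*gamma^2/8)
Numerator = (3/8) * 0.75 * 1.23 = 0.345938
Denominator = 1 + 3*0.75^2/8 = 1 + 0.210938 = 1.210938
eta = 0.345938 / 1.210938
eta = 0.2857 m

0.2857


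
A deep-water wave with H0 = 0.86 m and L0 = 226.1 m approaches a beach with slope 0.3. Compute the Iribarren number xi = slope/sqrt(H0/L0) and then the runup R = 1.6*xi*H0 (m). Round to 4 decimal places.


xi = slope / sqrt(H0/L0)
H0/L0 = 0.86/226.1 = 0.003804
sqrt(0.003804) = 0.061674
xi = 0.3 / 0.061674 = 4.864322
R = 1.6 * xi * H0 = 1.6 * 4.864322 * 0.86
R = 6.6933 m

6.6933


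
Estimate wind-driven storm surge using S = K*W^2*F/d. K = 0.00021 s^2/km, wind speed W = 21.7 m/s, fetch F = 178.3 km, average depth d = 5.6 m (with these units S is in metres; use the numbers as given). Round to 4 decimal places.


S = K * W^2 * F / d
W^2 = 21.7^2 = 470.89
S = 0.00021 * 470.89 * 178.3 / 5.6
Numerator = 0.00021 * 470.89 * 178.3 = 17.631534
S = 17.631534 / 5.6 = 3.1485 m

3.1485


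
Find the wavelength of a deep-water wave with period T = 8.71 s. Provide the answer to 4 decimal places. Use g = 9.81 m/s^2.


L0 = g * T^2 / (2 * pi)
L0 = 9.81 * 8.71^2 / (2 * pi)
L0 = 9.81 * 75.8641 / 6.28319
L0 = 744.2268 / 6.28319
L0 = 118.4474 m

118.4474


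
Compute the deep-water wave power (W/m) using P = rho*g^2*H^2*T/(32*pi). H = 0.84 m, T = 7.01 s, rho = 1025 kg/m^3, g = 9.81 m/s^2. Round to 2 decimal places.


P = rho * g^2 * H^2 * T / (32 * pi)
P = 1025 * 9.81^2 * 0.84^2 * 7.01 / (32 * pi)
P = 1025 * 96.2361 * 0.7056 * 7.01 / 100.53096
P = 4853.32 W/m

4853.32


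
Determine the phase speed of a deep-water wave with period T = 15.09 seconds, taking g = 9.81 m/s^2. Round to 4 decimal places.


We use the deep-water celerity formula:
C = g * T / (2 * pi)
C = 9.81 * 15.09 / (2 * 3.14159...)
C = 148.032900 / 6.283185
C = 23.5602 m/s

23.5602


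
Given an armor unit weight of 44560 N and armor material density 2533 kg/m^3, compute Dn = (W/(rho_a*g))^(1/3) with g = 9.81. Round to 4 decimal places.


V = W / (rho_a * g)
V = 44560 / (2533 * 9.81)
V = 44560 / 24848.73
V = 1.793251 m^3
Dn = V^(1/3) = 1.793251^(1/3)
Dn = 1.2149 m

1.2149


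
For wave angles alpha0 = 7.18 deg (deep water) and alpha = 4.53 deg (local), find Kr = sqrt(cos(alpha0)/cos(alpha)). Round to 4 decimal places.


Kr = sqrt(cos(alpha0) / cos(alpha))
cos(7.18) = 0.992158
cos(4.53) = 0.996876
Kr = sqrt(0.992158 / 0.996876)
Kr = sqrt(0.995267)
Kr = 0.9976

0.9976


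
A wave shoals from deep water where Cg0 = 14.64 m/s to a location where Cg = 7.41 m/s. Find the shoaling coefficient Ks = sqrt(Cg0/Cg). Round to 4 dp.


Ks = sqrt(Cg0 / Cg)
Ks = sqrt(14.64 / 7.41)
Ks = sqrt(1.9757)
Ks = 1.4056

1.4056


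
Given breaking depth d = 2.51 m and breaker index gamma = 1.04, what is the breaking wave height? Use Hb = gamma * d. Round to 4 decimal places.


Hb = gamma * d
Hb = 1.04 * 2.51
Hb = 2.6104 m

2.6104


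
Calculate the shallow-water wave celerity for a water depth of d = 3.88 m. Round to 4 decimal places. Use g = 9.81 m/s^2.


Using the shallow-water approximation:
C = sqrt(g * d) = sqrt(9.81 * 3.88)
C = sqrt(38.0628)
C = 6.1695 m/s

6.1695


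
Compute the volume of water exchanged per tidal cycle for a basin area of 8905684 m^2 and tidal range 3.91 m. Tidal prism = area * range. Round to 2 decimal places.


Tidal prism = Area * Tidal range
P = 8905684 * 3.91
P = 34821224.44 m^3

34821224.44


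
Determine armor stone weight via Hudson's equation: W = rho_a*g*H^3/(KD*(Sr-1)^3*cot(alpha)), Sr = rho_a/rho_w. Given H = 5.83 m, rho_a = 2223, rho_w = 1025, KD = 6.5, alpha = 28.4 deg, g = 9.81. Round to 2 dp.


Sr = rho_a / rho_w = 2223 / 1025 = 2.168780
(Sr - 1) = 1.168780
(Sr - 1)^3 = 1.596610
cot(28.4) = 1 / tan(28.4) = 1 / 0.540698 = 1.849461
Numerator = 2223 * 9.81 * 5.83^3 = 4321297.1814
Denominator = 6.5 * 1.596610 * 1.849461 = 19.193645
W = 4321297.1814 / 19.193645
W = 225142.08 N

225142.08


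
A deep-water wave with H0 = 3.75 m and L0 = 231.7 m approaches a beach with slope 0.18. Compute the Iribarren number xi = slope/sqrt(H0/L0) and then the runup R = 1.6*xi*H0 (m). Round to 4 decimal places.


xi = slope / sqrt(H0/L0)
H0/L0 = 3.75/231.7 = 0.016185
sqrt(0.016185) = 0.127219
xi = 0.18 / 0.127219 = 1.414881
R = 1.6 * xi * H0 = 1.6 * 1.414881 * 3.75
R = 8.4893 m

8.4893


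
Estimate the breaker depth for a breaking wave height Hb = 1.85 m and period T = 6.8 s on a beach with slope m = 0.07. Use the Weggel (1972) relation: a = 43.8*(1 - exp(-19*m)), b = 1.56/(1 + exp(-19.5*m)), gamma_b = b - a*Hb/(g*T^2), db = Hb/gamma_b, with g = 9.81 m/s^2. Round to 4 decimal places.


a = 43.8 * (1 - exp(-19 * m))
exp(-19 * 0.07) = exp(-1.3300) = 0.264477
a = 43.8 * (1 - 0.264477) = 32.215896
b = 1.56 / (1 + exp(-19.5 * m))
exp(-19.5 * 0.07) = exp(-1.3650) = 0.255381
b = 1.56 / (1 + 0.255381) = 1.242651
Hb / (g * T^2) = 1.85 / (9.81 * 6.8^2) = 1.85 / 453.6144 = 0.00407835
gamma_b = b - a * Hb/(g*T^2) = 1.242651 - 32.215896 * 0.00407835 = 1.111263
db = Hb / gamma_b = 1.85 / 1.111263
db = 1.6648 m

1.6648


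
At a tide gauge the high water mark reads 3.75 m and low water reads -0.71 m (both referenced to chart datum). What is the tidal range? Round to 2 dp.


Tidal range = High water - Low water
Tidal range = 3.75 - (-0.71)
Tidal range = 4.46 m

4.46


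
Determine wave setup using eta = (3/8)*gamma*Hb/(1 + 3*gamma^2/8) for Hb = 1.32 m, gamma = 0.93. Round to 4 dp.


eta = (3/8) * gamma * Hb / (1 + 3*gamma^2/8)
Numerator = (3/8) * 0.93 * 1.32 = 0.460350
Denominator = 1 + 3*0.93^2/8 = 1 + 0.324338 = 1.324338
eta = 0.460350 / 1.324338
eta = 0.3476 m

0.3476


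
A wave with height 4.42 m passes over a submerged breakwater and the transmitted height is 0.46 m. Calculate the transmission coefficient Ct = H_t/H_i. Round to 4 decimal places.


Ct = H_t / H_i
Ct = 0.46 / 4.42
Ct = 0.1041

0.1041


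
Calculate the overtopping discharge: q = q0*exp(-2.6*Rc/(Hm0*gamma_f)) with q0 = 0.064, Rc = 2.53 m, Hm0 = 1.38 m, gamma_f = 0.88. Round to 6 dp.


q = q0 * exp(-2.6 * Rc / (Hm0 * gamma_f))
Exponent = -2.6 * 2.53 / (1.38 * 0.88)
= -2.6 * 2.53 / 1.2144
= -5.416667
exp(-5.416667) = 0.004442
q = 0.064 * 0.004442
q = 0.000284 m^3/s/m

0.000284


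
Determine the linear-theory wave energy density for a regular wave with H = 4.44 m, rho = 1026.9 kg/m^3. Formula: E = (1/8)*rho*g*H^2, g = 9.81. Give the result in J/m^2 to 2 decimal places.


E = (1/8) * rho * g * H^2
E = (1/8) * 1026.9 * 9.81 * 4.44^2
E = 0.125 * 1026.9 * 9.81 * 19.7136
E = 24824.08 J/m^2

24824.08


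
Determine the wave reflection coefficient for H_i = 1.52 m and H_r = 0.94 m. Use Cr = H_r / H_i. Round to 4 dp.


Cr = H_r / H_i
Cr = 0.94 / 1.52
Cr = 0.6184

0.6184


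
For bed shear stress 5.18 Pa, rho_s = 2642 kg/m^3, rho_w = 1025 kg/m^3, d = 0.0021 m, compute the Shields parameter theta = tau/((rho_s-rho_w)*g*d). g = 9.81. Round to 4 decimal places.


theta = tau / ((rho_s - rho_w) * g * d)
rho_s - rho_w = 2642 - 1025 = 1617
Denominator = 1617 * 9.81 * 0.0021 = 33.311817
theta = 5.18 / 33.311817
theta = 0.1555

0.1555


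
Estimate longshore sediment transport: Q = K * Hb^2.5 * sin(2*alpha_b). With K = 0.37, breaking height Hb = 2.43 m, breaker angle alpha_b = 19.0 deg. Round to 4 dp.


Q = K * Hb^2.5 * sin(2 * alpha_b)
Hb^2.5 = 2.43^2.5 = 9.204828
sin(2 * 19.0) = sin(38.0) = 0.615661
Q = 0.37 * 9.204828 * 0.615661
Q = 2.0968 m^3/s

2.0968


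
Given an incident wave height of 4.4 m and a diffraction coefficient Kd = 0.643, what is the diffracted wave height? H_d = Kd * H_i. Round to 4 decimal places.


H_d = Kd * H_i
H_d = 0.643 * 4.4
H_d = 2.8292 m

2.8292


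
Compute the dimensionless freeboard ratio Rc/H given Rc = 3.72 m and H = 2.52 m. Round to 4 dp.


Relative freeboard = Rc / H
= 3.72 / 2.52
= 1.4762

1.4762


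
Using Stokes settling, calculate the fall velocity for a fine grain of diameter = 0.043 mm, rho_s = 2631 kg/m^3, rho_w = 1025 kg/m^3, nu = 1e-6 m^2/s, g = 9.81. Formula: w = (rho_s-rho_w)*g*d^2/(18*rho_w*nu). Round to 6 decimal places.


w = (rho_s - rho_w) * g * d^2 / (18 * rho_w * nu)
d = 0.043 mm = 0.000043 m
rho_s - rho_w = 2631 - 1025 = 1606
Numerator = 1606 * 9.81 * (0.000043)^2 = 0.000029130736
Denominator = 18 * 1025 * 1e-6 = 0.018450
w = 0.001579 m/s

0.001579


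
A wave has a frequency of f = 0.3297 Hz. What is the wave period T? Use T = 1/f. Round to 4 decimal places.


T = 1 / f
T = 1 / 0.3297
T = 3.0331 s

3.0331


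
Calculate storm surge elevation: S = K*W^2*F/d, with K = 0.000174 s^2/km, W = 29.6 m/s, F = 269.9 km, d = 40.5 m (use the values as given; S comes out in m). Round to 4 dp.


S = K * W^2 * F / d
W^2 = 29.6^2 = 876.16
S = 0.000174 * 876.16 * 269.9 / 40.5
Numerator = 0.000174 * 876.16 * 269.9 = 41.146752
S = 41.146752 / 40.5 = 1.0160 m

1.0160


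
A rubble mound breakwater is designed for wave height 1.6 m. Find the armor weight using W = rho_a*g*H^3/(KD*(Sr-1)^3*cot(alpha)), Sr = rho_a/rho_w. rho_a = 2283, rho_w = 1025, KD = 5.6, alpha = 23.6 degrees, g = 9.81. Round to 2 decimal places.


Sr = rho_a / rho_w = 2283 / 1025 = 2.227317
(Sr - 1) = 1.227317
(Sr - 1)^3 = 1.848717
cot(23.6) = 1 / tan(23.6) = 1 / 0.436889 = 2.288910
Numerator = 2283 * 9.81 * 1.6^3 = 91734.9581
Denominator = 5.6 * 1.848717 * 2.288910 = 23.696652
W = 91734.9581 / 23.696652
W = 3871.22 N

3871.22


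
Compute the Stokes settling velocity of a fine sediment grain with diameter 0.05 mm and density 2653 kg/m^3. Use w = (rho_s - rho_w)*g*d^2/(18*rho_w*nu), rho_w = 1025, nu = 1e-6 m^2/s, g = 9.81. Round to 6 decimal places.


w = (rho_s - rho_w) * g * d^2 / (18 * rho_w * nu)
d = 0.05 mm = 0.000050 m
rho_s - rho_w = 2653 - 1025 = 1628
Numerator = 1628 * 9.81 * (0.000050)^2 = 0.000039926700
Denominator = 18 * 1025 * 1e-6 = 0.018450
w = 0.002164 m/s

0.002164


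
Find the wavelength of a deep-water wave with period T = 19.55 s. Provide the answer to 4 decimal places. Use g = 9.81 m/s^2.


L0 = g * T^2 / (2 * pi)
L0 = 9.81 * 19.55^2 / (2 * pi)
L0 = 9.81 * 382.2025 / 6.28319
L0 = 3749.4065 / 6.28319
L0 = 596.7366 m

596.7366


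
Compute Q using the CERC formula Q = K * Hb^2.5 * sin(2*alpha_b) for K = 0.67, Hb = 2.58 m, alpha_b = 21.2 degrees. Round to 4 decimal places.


Q = K * Hb^2.5 * sin(2 * alpha_b)
Hb^2.5 = 2.58^2.5 = 10.691762
sin(2 * 21.2) = sin(42.4) = 0.674302
Q = 0.67 * 10.691762 * 0.674302
Q = 4.8304 m^3/s

4.8304


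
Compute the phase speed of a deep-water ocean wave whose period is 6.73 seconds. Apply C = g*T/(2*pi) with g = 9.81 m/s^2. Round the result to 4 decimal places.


We use the deep-water celerity formula:
C = g * T / (2 * pi)
C = 9.81 * 6.73 / (2 * 3.14159...)
C = 66.021300 / 6.283185
C = 10.5076 m/s

10.5076


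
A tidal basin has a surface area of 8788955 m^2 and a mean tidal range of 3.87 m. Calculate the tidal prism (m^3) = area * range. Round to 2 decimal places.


Tidal prism = Area * Tidal range
P = 8788955 * 3.87
P = 34013255.85 m^3

34013255.85


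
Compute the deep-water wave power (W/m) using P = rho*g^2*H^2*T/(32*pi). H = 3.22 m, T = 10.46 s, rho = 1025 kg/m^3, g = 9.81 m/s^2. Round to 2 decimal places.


P = rho * g^2 * H^2 * T / (32 * pi)
P = 1025 * 9.81^2 * 3.22^2 * 10.46 / (32 * pi)
P = 1025 * 96.2361 * 10.3684 * 10.46 / 100.53096
P = 106415.64 W/m

106415.64


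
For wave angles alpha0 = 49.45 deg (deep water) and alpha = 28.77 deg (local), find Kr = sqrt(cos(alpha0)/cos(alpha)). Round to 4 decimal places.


Kr = sqrt(cos(alpha0) / cos(alpha))
cos(49.45) = 0.650111
cos(28.77) = 0.876559
Kr = sqrt(0.650111 / 0.876559)
Kr = sqrt(0.741663)
Kr = 0.8612

0.8612


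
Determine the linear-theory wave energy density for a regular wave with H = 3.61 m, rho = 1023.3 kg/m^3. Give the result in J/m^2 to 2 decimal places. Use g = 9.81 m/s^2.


E = (1/8) * rho * g * H^2
E = (1/8) * 1023.3 * 9.81 * 3.61^2
E = 0.125 * 1023.3 * 9.81 * 13.0321
E = 16352.96 J/m^2

16352.96


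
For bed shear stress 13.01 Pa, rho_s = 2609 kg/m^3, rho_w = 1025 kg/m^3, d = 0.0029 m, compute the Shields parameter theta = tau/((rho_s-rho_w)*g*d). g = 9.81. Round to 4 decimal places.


theta = tau / ((rho_s - rho_w) * g * d)
rho_s - rho_w = 2609 - 1025 = 1584
Denominator = 1584 * 9.81 * 0.0029 = 45.063216
theta = 13.01 / 45.063216
theta = 0.2887

0.2887


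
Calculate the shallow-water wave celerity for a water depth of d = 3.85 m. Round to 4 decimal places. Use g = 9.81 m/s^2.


Using the shallow-water approximation:
C = sqrt(g * d) = sqrt(9.81 * 3.85)
C = sqrt(37.7685)
C = 6.1456 m/s

6.1456


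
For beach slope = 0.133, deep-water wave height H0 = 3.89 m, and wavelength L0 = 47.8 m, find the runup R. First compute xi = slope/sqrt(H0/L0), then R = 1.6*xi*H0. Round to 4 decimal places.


xi = slope / sqrt(H0/L0)
H0/L0 = 3.89/47.8 = 0.081381
sqrt(0.081381) = 0.285273
xi = 0.133 / 0.285273 = 0.466220
R = 1.6 * xi * H0 = 1.6 * 0.466220 * 3.89
R = 2.9018 m

2.9018


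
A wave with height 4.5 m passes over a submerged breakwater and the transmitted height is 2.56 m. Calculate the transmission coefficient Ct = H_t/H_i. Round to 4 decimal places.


Ct = H_t / H_i
Ct = 2.56 / 4.5
Ct = 0.5689

0.5689


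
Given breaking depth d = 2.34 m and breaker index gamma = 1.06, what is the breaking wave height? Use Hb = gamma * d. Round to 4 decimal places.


Hb = gamma * d
Hb = 1.06 * 2.34
Hb = 2.4804 m

2.4804


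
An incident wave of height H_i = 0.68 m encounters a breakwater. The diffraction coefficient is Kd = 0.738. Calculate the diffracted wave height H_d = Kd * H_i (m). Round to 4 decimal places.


H_d = Kd * H_i
H_d = 0.738 * 0.68
H_d = 0.5018 m

0.5018


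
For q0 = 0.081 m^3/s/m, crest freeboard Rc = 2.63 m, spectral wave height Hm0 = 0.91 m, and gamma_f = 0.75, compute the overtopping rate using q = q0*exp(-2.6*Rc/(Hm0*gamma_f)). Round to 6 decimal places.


q = q0 * exp(-2.6 * Rc / (Hm0 * gamma_f))
Exponent = -2.6 * 2.63 / (0.91 * 0.75)
= -2.6 * 2.63 / 0.6825
= -10.019048
exp(-10.019048) = 0.000045
q = 0.081 * 0.000045
q = 0.000004 m^3/s/m

0.000004


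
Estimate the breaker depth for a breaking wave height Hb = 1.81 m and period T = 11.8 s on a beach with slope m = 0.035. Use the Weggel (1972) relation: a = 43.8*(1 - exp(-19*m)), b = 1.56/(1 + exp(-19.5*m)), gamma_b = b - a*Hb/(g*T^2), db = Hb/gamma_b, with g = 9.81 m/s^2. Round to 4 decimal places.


a = 43.8 * (1 - exp(-19 * m))
exp(-19 * 0.035) = exp(-0.6650) = 0.514274
a = 43.8 * (1 - 0.514274) = 21.274819
b = 1.56 / (1 + exp(-19.5 * m))
exp(-19.5 * 0.035) = exp(-0.6825) = 0.505352
b = 1.56 / (1 + 0.505352) = 1.036302
Hb / (g * T^2) = 1.81 / (9.81 * 11.8^2) = 1.81 / 1365.9444 = 0.00132509
gamma_b = b - a * Hb/(g*T^2) = 1.036302 - 21.274819 * 0.00132509 = 1.008111
db = Hb / gamma_b = 1.81 / 1.008111
db = 1.7954 m

1.7954


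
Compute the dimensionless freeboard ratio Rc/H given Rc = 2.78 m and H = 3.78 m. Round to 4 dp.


Relative freeboard = Rc / H
= 2.78 / 3.78
= 0.7354

0.7354


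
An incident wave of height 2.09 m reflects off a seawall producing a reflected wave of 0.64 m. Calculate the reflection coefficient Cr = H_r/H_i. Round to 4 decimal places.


Cr = H_r / H_i
Cr = 0.64 / 2.09
Cr = 0.3062

0.3062


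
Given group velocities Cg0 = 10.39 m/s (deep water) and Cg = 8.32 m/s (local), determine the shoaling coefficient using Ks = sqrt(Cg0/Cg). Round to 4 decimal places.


Ks = sqrt(Cg0 / Cg)
Ks = sqrt(10.39 / 8.32)
Ks = sqrt(1.2488)
Ks = 1.1175

1.1175


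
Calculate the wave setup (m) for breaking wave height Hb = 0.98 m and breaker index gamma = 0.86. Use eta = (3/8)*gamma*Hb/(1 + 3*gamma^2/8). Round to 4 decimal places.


eta = (3/8) * gamma * Hb / (1 + 3*gamma^2/8)
Numerator = (3/8) * 0.86 * 0.98 = 0.316050
Denominator = 1 + 3*0.86^2/8 = 1 + 0.277350 = 1.277350
eta = 0.316050 / 1.277350
eta = 0.2474 m

0.2474


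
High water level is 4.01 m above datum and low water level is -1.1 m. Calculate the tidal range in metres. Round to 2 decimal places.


Tidal range = High water - Low water
Tidal range = 4.01 - (-1.1)
Tidal range = 5.11 m

5.11


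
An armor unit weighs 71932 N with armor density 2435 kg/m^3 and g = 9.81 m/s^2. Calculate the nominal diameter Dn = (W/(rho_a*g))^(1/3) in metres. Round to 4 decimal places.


V = W / (rho_a * g)
V = 71932 / (2435 * 9.81)
V = 71932 / 23887.35
V = 3.011301 m^3
Dn = V^(1/3) = 3.011301^(1/3)
Dn = 1.4441 m

1.4441


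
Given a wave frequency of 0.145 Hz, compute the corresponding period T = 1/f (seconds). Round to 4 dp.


T = 1 / f
T = 1 / 0.145
T = 6.8966 s

6.8966


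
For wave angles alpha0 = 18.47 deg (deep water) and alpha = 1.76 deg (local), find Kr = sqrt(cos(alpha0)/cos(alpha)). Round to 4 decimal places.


Kr = sqrt(cos(alpha0) / cos(alpha))
cos(18.47) = 0.948490
cos(1.76) = 0.999528
Kr = sqrt(0.948490 / 0.999528)
Kr = sqrt(0.948937)
Kr = 0.9741

0.9741


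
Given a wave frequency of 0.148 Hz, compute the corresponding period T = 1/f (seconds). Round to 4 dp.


T = 1 / f
T = 1 / 0.148
T = 6.7568 s

6.7568


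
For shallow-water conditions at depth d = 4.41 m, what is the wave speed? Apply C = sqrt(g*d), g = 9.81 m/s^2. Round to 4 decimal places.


Using the shallow-water approximation:
C = sqrt(g * d) = sqrt(9.81 * 4.41)
C = sqrt(43.2621)
C = 6.5774 m/s

6.5774


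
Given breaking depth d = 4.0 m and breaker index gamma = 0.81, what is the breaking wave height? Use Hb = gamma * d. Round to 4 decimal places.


Hb = gamma * d
Hb = 0.81 * 4.0
Hb = 3.2400 m

3.2400


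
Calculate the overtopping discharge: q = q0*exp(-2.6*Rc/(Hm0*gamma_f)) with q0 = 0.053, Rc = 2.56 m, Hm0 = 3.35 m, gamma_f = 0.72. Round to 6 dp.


q = q0 * exp(-2.6 * Rc / (Hm0 * gamma_f))
Exponent = -2.6 * 2.56 / (3.35 * 0.72)
= -2.6 * 2.56 / 2.4120
= -2.759536
exp(-2.759536) = 0.063321
q = 0.053 * 0.063321
q = 0.003356 m^3/s/m

0.003356


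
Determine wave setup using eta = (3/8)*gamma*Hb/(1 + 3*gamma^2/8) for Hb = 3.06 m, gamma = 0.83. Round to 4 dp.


eta = (3/8) * gamma * Hb / (1 + 3*gamma^2/8)
Numerator = (3/8) * 0.83 * 3.06 = 0.952425
Denominator = 1 + 3*0.83^2/8 = 1 + 0.258338 = 1.258338
eta = 0.952425 / 1.258338
eta = 0.7569 m

0.7569


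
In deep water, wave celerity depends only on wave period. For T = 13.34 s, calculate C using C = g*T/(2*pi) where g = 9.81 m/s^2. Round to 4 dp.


We use the deep-water celerity formula:
C = g * T / (2 * pi)
C = 9.81 * 13.34 / (2 * 3.14159...)
C = 130.865400 / 6.283185
C = 20.8279 m/s

20.8279


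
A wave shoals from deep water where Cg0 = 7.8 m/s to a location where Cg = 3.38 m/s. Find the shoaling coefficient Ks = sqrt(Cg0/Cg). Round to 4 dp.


Ks = sqrt(Cg0 / Cg)
Ks = sqrt(7.8 / 3.38)
Ks = sqrt(2.3077)
Ks = 1.5191

1.5191


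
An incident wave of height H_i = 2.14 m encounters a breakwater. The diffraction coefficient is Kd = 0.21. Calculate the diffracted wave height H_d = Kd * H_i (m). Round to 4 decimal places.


H_d = Kd * H_i
H_d = 0.21 * 2.14
H_d = 0.4494 m

0.4494


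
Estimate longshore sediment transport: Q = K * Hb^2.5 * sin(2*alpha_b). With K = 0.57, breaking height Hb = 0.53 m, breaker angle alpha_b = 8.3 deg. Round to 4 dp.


Q = K * Hb^2.5 * sin(2 * alpha_b)
Hb^2.5 = 0.53^2.5 = 0.204498
sin(2 * 8.3) = sin(16.6) = 0.285688
Q = 0.57 * 0.204498 * 0.285688
Q = 0.0333 m^3/s

0.0333


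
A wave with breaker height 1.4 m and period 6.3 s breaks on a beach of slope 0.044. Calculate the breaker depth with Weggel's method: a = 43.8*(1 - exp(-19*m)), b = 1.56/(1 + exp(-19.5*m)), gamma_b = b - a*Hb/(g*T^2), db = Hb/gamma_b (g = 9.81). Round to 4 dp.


a = 43.8 * (1 - exp(-19 * m))
exp(-19 * 0.044) = exp(-0.8360) = 0.433441
a = 43.8 * (1 - 0.433441) = 24.815292
b = 1.56 / (1 + exp(-19.5 * m))
exp(-19.5 * 0.044) = exp(-0.8580) = 0.424009
b = 1.56 / (1 + 0.424009) = 1.095498
Hb / (g * T^2) = 1.4 / (9.81 * 6.3^2) = 1.4 / 389.3589 = 0.00359565
gamma_b = b - a * Hb/(g*T^2) = 1.095498 - 24.815292 * 0.00359565 = 1.006271
db = Hb / gamma_b = 1.4 / 1.006271
db = 1.3913 m

1.3913


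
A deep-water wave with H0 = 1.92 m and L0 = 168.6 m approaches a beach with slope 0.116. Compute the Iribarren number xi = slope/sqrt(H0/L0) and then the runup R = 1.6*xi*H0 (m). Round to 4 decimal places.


xi = slope / sqrt(H0/L0)
H0/L0 = 1.92/168.6 = 0.011388
sqrt(0.011388) = 0.106714
xi = 0.116 / 0.106714 = 1.087017
R = 1.6 * xi * H0 = 1.6 * 1.087017 * 1.92
R = 3.3393 m

3.3393


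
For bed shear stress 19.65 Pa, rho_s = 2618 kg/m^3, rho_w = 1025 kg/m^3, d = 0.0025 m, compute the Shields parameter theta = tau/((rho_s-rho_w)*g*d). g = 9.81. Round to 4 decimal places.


theta = tau / ((rho_s - rho_w) * g * d)
rho_s - rho_w = 2618 - 1025 = 1593
Denominator = 1593 * 9.81 * 0.0025 = 39.068325
theta = 19.65 / 39.068325
theta = 0.5030

0.5030


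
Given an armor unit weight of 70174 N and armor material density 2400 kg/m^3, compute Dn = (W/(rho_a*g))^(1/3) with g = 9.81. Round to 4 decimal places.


V = W / (rho_a * g)
V = 70174 / (2400 * 9.81)
V = 70174 / 23544.00
V = 2.980547 m^3
Dn = V^(1/3) = 2.980547^(1/3)
Dn = 1.4391 m

1.4391


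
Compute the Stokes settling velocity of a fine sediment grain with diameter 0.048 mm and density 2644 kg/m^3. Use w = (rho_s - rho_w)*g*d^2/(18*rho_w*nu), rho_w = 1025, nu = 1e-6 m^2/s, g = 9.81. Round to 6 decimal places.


w = (rho_s - rho_w) * g * d^2 / (18 * rho_w * nu)
d = 0.048 mm = 0.000048 m
rho_s - rho_w = 2644 - 1025 = 1619
Numerator = 1619 * 9.81 * (0.000048)^2 = 0.000036593027
Denominator = 18 * 1025 * 1e-6 = 0.018450
w = 0.001983 m/s

0.001983


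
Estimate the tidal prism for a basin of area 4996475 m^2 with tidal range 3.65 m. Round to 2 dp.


Tidal prism = Area * Tidal range
P = 4996475 * 3.65
P = 18237133.75 m^3

18237133.75


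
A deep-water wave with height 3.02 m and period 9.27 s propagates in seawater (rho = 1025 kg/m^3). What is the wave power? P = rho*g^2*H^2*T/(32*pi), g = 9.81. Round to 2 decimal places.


P = rho * g^2 * H^2 * T / (32 * pi)
P = 1025 * 9.81^2 * 3.02^2 * 9.27 / (32 * pi)
P = 1025 * 96.2361 * 9.1204 * 9.27 / 100.53096
P = 82957.50 W/m

82957.50


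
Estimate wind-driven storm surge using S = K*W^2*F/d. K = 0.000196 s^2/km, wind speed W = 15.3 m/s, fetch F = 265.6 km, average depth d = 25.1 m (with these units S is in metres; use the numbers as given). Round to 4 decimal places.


S = K * W^2 * F / d
W^2 = 15.3^2 = 234.09
S = 0.000196 * 234.09 * 265.6 / 25.1
Numerator = 0.000196 * 234.09 * 265.6 = 12.186164
S = 12.186164 / 25.1 = 0.4855 m

0.4855


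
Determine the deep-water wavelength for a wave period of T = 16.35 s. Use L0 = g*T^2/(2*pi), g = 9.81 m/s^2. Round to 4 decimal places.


L0 = g * T^2 / (2 * pi)
L0 = 9.81 * 16.35^2 / (2 * pi)
L0 = 9.81 * 267.3225 / 6.28319
L0 = 2622.4337 / 6.28319
L0 = 417.3733 m

417.3733


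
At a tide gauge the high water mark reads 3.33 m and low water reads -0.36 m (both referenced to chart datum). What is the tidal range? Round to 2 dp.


Tidal range = High water - Low water
Tidal range = 3.33 - (-0.36)
Tidal range = 3.69 m

3.69


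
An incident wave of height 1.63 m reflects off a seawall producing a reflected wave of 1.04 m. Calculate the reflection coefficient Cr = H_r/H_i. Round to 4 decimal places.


Cr = H_r / H_i
Cr = 1.04 / 1.63
Cr = 0.6380

0.6380


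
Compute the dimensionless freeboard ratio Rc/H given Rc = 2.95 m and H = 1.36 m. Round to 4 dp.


Relative freeboard = Rc / H
= 2.95 / 1.36
= 2.1691

2.1691


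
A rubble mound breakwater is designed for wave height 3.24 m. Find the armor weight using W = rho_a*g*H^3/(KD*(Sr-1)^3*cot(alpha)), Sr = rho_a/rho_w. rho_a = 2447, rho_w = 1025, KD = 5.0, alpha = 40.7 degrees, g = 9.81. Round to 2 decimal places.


Sr = rho_a / rho_w = 2447 / 1025 = 2.387317
(Sr - 1) = 1.387317
(Sr - 1)^3 = 2.670098
cot(40.7) = 1 / tan(40.7) = 1 / 0.860136 = 1.162607
Numerator = 2447 * 9.81 * 3.24^3 = 816465.8180
Denominator = 5.0 * 2.670098 * 1.162607 = 15.521376
W = 816465.8180 / 15.521376
W = 52602.67 N

52602.67


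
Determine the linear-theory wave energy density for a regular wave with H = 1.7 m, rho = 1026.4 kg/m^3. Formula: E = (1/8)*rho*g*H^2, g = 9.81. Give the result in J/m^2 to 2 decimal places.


E = (1/8) * rho * g * H^2
E = (1/8) * 1026.4 * 9.81 * 1.7^2
E = 0.125 * 1026.4 * 9.81 * 2.8900
E = 3637.42 J/m^2

3637.42


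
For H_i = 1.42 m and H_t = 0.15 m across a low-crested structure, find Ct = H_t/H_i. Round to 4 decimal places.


Ct = H_t / H_i
Ct = 0.15 / 1.42
Ct = 0.1056

0.1056
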